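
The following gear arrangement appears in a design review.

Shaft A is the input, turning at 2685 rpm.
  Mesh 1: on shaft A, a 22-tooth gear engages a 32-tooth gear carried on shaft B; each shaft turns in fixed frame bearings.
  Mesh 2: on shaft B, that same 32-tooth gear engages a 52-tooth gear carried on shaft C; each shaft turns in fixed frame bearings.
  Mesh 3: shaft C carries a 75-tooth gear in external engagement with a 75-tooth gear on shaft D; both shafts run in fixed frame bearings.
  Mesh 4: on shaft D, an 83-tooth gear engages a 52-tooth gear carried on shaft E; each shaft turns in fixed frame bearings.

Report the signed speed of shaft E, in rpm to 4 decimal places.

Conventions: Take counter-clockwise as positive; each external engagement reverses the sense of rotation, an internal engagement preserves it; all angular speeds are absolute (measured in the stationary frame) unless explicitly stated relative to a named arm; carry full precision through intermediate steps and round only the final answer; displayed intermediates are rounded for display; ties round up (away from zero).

4-mesh fixed-axis compound train (all bearings frame-fixed)
mesh 1 [22T→32T]: ω = 2685.0000×22/32 = 1845.9375 rpm, sense flips to −
mesh 2 [32T→52T]: ω = 1845.9375×32/52 = 1135.9615 rpm, sense flips to +
mesh 3 [75T→75T]: ω = 1135.9615×75/75 = 1135.9615 rpm, sense flips to −
mesh 4 [83T→52T]: ω = 1135.9615×83/52 = 1813.1694 rpm, sense flips to +
signed output speed = +1813.1694 rpm

+1813.1694 rpm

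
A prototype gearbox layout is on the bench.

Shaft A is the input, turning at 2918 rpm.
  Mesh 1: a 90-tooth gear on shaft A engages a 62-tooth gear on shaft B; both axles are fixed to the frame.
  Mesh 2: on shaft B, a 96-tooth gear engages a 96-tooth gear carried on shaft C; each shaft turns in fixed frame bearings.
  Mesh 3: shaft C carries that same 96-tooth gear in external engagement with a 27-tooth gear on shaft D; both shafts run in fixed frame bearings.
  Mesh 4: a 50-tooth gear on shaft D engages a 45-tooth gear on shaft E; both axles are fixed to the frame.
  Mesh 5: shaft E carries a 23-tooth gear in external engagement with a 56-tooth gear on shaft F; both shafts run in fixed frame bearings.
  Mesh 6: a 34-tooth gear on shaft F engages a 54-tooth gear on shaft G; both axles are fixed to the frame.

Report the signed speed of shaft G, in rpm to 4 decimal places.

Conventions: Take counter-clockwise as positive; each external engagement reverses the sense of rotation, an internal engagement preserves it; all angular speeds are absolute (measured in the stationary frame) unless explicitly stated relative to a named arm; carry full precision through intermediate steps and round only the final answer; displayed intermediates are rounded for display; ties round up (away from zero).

+4327.3900 rpm

recognized (7 fixed axles, 6 meshes): fixed-axis compound train
mesh 1 [90T→62T]: ω = 2918.0000×90/62 = 4235.8065 rpm, sense flips to −
mesh 2 [96T→96T]: ω = 4235.8065×96/96 = 4235.8065 rpm, sense flips to +
mesh 3 [96T→27T]: ω = 4235.8065×96/27 = 15060.6452 rpm, sense flips to −
mesh 4 [50T→45T]: ω = 15060.6452×50/45 = 16734.0502 rpm, sense flips to +
mesh 5 [23T→56T]: ω = 16734.0502×23/56 = 6872.9135 rpm, sense flips to −
mesh 6 [34T→54T]: ω = 6872.9135×34/54 = 4327.3900 rpm, sense flips to +
signed output speed = +4327.3900 rpm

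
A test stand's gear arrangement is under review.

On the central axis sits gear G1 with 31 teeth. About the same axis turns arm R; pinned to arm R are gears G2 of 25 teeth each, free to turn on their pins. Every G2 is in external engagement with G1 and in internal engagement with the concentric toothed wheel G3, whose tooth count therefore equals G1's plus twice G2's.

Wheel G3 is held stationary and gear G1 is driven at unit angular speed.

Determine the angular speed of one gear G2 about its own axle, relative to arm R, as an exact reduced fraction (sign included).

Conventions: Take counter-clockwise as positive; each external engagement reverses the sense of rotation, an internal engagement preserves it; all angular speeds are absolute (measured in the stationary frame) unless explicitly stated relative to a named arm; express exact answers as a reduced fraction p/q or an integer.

planetary set (31T centre, 25T on arm, 81T internal) — Willis relation
ring teeth: 31 + 2·25 = 81
31(ω_sun−ω_arm) = −81(ω_ring−ω_arm),  ω_ring = 0, ω_sun = 1
31(1−ω_arm) = −81(0−ω_arm)  ⇒  112·ω_arm = 31  ⇒  ω_arm = 31/112
sun–planet mesh: 31·(1−31/112) = −25·(ω_p−ω_arm)  ⇒  ω_p−ω_arm = -2511/2800
exact speed ratio = -2511/2800

-2511/2800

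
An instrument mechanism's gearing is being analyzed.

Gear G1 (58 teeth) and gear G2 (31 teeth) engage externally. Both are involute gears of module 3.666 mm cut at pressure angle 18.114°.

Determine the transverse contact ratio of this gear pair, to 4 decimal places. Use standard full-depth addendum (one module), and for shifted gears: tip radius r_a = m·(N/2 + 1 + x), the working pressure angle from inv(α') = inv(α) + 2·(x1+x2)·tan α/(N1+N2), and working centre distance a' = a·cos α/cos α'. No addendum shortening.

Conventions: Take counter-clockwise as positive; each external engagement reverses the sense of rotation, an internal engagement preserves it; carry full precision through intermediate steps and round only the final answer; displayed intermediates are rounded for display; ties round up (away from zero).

single-mesh involute tooth geometry (58T engaging 31T at module 3.666)
base radii: r_b1 = 101.045056, r_b2 = 54.006840
tip radii: r_a1 = 109.980000, r_a2 = 60.489000
no profile shift: α' = α, a' = a
action lengths: √(r_a1²−r_b1²) = 43.422311, √(r_a2²−r_b2²) = 27.242987
base pitch p_b = π·m·cos α = 10.946290
CR = (43.422311 + 27.242987 − 163.137000·sin 18.11400°)/10.946290 = 1.822041
contact ratio ≈ 1.8220

1.8220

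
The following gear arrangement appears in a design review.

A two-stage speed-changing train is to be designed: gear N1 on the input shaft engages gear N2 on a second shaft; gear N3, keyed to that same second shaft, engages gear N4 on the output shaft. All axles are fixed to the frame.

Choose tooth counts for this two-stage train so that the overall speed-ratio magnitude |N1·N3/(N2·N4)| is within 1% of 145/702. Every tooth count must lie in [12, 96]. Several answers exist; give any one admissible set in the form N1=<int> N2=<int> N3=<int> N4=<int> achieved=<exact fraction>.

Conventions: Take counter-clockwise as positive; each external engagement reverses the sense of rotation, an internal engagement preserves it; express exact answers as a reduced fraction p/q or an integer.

N1=15 N2=26 N3=29 N4=81 achieved=145/702

topology: fixed-axis compound train — 2 stages, target 145/702
target = 145/702 in lowest terms: an exact hit needs N1·N3 = k·145 and N2·N4 = k·702 for one integer k, every count in [12, 96]; additionally prefer no 1:1 stage (N1 ≠ N2, N3 ≠ N4)
k = 1…2: no 1:1-free in-range split of k·145 and k·702 into factor pairs; take k = 3
k = 3: N1·N3 = 435 = 15·29, N2·N4 = 2106 = 26·81
achieved = 15·29/(26·81) = 145/702; |achieved − target| = 0 ≤ 29/14040 ✓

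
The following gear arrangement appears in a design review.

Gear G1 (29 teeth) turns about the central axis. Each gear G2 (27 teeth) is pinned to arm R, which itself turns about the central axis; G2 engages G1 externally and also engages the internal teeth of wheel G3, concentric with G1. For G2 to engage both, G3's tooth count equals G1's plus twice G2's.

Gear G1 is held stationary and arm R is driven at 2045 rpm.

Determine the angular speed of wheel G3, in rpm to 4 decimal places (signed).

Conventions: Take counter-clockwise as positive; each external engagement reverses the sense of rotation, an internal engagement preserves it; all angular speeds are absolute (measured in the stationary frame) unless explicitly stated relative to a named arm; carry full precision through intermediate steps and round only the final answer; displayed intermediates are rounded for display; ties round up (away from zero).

planetary set (29T centre, 27T on arm, 83T internal) — Willis relation
normalise by the input: solve with ω_arm = 1, then scale by 2045 rpm
ring teeth: 29 + 2·27 = 83
29(ω_sun−ω_arm) = −83(ω_ring−ω_arm),  ω_sun = 0, ω_arm = 1
ω_ring = 1 − (29/83)(0−1) = 112/83
scale: ω_ring = 112/83 × 2045 rpm = +2759.5181 rpm

+2759.5181 rpm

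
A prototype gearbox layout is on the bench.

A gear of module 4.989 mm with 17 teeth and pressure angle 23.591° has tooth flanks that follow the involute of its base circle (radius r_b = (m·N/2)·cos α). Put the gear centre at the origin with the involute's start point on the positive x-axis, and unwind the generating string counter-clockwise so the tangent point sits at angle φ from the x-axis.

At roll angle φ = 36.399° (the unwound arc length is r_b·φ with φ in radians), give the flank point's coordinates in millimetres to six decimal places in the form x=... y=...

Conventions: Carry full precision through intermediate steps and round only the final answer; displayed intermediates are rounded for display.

recognized (one wheel, involute flank): single-mesh tooth geometry, m = 4.989, N = 17
pitch radius r_p = m·N/2 = 4.989·17/2 = 42.406500
base radius r_b = r_p·cos α = 42.406500·cos 23.591° = 38.862402
roll angle φ = 36.399° = 0.63528239 rad
x = r_b·(cos φ + φ·sin φ) = 45.930844
y = r_b·(sin φ − φ·cos φ) = 3.189181

x=45.930844 y=3.189181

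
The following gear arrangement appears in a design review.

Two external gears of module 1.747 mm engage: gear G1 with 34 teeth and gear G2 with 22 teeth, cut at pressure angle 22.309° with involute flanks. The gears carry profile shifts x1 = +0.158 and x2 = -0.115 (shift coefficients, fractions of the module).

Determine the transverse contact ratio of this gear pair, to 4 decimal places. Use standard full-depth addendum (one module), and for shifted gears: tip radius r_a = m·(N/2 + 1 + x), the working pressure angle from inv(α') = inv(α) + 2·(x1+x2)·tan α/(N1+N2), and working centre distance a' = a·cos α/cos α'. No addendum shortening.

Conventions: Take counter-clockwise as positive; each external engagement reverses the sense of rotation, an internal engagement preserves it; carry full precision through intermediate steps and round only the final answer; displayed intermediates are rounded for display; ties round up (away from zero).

1.5390

single-mesh involute tooth geometry (34T engaging 22T at module 1.747)
base radii: r_b1 = 27.476033, r_b2 = 17.778610
tip radii: r_a1 = 31.722026, r_a2 = 20.763095
inv(α') = inv(22.309°) + 2·(+0.158-0.115)·tan α/(34+22) = 0.02157802  ⇒  α' = 22.52120°
a' = a·cos α / cos α' = 48.9160·cos 22.309°/cos 22.52120° = 48.990783
action lengths: √(r_a1²−r_b1²) = 15.854165, √(r_a2²−r_b2²) = 10.725071
base pitch p_b = π·m·cos α = 5.077559
CR = (15.854165 + 10.725071 − 48.990783·sin 22.52120°)/5.077559 = 1.539033
contact ratio ≈ 1.5390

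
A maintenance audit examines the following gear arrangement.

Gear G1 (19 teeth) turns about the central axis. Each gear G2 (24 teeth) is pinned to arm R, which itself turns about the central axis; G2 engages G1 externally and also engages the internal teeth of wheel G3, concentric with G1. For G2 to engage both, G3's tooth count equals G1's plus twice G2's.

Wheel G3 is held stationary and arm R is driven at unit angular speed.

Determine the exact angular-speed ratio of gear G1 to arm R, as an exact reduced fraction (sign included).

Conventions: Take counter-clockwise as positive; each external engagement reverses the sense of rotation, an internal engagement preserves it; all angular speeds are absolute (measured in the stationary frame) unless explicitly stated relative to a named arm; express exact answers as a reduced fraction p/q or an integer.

86/19

topology: planetary set — G1 19T / G2 24T / G3 67T, arm = carrier (Willis)
ring teeth: 19 + 2·24 = 67
19(ω_sun−ω_arm) = −67(ω_ring−ω_arm),  ω_ring = 0, ω_arm = 1
ω_sun = 1 − (67/19)(0−1) = 86/19
ω_out/ω_in = 86/19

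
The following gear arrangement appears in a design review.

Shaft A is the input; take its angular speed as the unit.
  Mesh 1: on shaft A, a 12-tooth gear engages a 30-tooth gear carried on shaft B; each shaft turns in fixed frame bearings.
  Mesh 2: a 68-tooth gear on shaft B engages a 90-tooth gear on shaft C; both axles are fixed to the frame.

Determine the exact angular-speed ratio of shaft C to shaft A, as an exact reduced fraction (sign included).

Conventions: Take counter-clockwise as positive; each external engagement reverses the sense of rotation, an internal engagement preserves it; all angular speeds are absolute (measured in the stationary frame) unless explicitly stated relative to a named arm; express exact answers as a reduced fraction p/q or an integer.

68/225

class = fixed-axis compound train [2 meshes; 2 ratios multiply, 2 sense flips]
mesh 1 [12T→30T]: running ratio 2/5, sense −
mesh 2 [68T→90T]: running ratio 68/225, sense +
ω_out/ω_in = 68/225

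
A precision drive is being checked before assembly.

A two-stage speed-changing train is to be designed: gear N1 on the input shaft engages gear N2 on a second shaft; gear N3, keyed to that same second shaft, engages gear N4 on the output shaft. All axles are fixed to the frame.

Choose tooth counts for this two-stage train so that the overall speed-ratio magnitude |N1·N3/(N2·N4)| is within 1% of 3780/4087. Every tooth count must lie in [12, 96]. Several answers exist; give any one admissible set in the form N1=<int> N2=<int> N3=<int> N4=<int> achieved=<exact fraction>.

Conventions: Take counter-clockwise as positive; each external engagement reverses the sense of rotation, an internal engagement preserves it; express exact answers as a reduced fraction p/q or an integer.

N1=42 N2=61 N3=90 N4=67 achieved=3780/4087

2-stage fixed-axis compound train for ratio 3780/4087
target = 3780/4087 in lowest terms: an exact hit needs N1·N3 = k·3780 and N2·N4 = k·4087 for one integer k, every count in [12, 96]; additionally prefer no 1:1 stage (N1 ≠ N2, N3 ≠ N4)
k = 1: N1·N3 = 3780 = 42·90, N2·N4 = 4087 = 61·67
achieved = 42·90/(61·67) = 3780/4087; |achieved − target| = 0 ≤ 189/20435 ✓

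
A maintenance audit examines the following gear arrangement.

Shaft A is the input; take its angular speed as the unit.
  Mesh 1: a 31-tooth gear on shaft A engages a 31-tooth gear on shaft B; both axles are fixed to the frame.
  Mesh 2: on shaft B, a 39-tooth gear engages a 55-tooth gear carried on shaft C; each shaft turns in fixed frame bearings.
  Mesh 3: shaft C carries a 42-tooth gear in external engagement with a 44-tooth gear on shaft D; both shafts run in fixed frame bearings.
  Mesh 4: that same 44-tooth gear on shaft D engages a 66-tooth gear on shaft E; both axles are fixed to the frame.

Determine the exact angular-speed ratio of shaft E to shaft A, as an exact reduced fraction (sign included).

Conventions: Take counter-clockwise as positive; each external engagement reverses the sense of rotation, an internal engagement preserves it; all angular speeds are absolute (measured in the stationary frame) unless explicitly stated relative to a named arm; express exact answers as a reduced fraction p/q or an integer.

class = fixed-axis compound train [4 meshes; 4 ratios multiply, 4 sense flips]
mesh 1 [31T→31T]: running ratio 1, sense −
mesh 2 [39T→55T]: running ratio 39/55, sense +
mesh 3 [42T→44T]: running ratio 819/1210, sense −
mesh 4 [44T→66T]: running ratio 273/605, sense +
ω_out/ω_in = 273/605

273/605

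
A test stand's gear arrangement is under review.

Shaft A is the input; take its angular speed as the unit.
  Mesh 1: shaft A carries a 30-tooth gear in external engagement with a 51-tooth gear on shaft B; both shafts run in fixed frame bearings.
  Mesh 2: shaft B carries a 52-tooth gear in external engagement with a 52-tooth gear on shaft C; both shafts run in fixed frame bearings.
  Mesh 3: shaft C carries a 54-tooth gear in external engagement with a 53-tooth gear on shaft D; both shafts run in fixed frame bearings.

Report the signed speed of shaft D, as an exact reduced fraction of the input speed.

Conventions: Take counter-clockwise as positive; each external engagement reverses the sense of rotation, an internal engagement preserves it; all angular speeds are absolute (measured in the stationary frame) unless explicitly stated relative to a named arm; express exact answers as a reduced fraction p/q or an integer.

3-mesh fixed-axis compound train (all bearings frame-fixed)
mesh 1 [30T→51T]: |ω|/ω_in = 1×30/51 = 10/17, sense flips to −
mesh 2 [52T→52T]: |ω|/ω_in = (10/17)×52/52 = 10/17, sense flips to +
mesh 3 [54T→53T]: |ω|/ω_in = (10/17)×54/53 = 540/901, sense flips to −
signed output speed (× input speed) = -540/901

-540/901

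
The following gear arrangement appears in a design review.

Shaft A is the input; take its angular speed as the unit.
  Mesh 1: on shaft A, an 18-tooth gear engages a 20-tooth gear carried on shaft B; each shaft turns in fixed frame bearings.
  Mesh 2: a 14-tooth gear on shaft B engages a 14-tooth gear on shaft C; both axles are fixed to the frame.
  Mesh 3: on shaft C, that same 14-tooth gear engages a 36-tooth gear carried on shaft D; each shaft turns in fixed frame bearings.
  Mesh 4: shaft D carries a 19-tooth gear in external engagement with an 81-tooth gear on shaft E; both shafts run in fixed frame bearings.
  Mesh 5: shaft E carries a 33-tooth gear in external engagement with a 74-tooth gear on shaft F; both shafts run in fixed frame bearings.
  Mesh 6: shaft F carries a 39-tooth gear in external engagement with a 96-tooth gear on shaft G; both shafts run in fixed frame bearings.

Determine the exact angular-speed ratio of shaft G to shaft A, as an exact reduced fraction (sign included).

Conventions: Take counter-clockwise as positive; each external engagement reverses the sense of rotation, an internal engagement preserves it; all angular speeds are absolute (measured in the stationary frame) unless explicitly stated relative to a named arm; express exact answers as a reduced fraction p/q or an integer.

class = fixed-axis compound train [6 meshes; 6 ratios multiply, 6 sense flips]
mesh 1 [18T→20T]: running ratio 9/10, sense −
mesh 2 [14T→14T]: running ratio 9/10, sense +
mesh 3 [14T→36T]: running ratio 7/20, sense −
mesh 4 [19T→81T]: running ratio 133/1620, sense +
mesh 5 [33T→74T]: running ratio 1463/39960, sense −
mesh 6 [39T→96T]: running ratio 19019/1278720, sense +
ω_out/ω_in = 19019/1278720

19019/1278720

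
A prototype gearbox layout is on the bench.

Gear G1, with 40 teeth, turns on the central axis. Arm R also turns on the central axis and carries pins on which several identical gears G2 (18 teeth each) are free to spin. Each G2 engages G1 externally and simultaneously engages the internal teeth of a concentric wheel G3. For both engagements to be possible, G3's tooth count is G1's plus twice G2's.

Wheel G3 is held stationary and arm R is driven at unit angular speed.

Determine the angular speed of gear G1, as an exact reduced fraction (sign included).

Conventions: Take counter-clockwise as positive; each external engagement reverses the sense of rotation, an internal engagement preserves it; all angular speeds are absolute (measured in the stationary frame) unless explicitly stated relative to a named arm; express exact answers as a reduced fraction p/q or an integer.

recognized (axles ride arm R): planetary set, 40/18/76 teeth
ring teeth: 40 + 2·18 = 76
40(ω_sun−ω_arm) = −76(ω_ring−ω_arm),  ω_ring = 0, ω_arm = 1
ω_sun = 1 − (76/40)(0−1) = 29/10
exact speed ratio = 29/10

29/10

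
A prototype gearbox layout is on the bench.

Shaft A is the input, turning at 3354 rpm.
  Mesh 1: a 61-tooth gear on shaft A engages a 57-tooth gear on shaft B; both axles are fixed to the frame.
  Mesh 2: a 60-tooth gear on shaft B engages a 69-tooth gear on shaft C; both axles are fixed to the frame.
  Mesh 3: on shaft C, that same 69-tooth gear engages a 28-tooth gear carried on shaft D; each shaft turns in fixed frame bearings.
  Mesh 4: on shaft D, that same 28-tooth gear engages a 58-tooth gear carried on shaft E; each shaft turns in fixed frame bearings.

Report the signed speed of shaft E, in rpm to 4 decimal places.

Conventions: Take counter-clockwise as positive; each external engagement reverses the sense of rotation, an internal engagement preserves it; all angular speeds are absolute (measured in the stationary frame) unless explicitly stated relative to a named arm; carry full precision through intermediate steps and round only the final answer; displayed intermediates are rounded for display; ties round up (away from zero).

topology: fixed-axis compound train — 4 meshes, A→E
mesh 1 [61T→57T]: ω = 3354.0000×61/57 = 3589.3684 rpm, sense flips to −
mesh 2 [60T→69T]: ω = 3589.3684×60/69 = 3121.1899 rpm, sense flips to +
mesh 3 [69T→28T]: ω = 3121.1899×69/28 = 7691.5038 rpm, sense flips to −
mesh 4 [28T→58T]: ω = 7691.5038×28/58 = 3713.1397 rpm, sense flips to +
signed output speed = +3713.1397 rpm

+3713.1397 rpm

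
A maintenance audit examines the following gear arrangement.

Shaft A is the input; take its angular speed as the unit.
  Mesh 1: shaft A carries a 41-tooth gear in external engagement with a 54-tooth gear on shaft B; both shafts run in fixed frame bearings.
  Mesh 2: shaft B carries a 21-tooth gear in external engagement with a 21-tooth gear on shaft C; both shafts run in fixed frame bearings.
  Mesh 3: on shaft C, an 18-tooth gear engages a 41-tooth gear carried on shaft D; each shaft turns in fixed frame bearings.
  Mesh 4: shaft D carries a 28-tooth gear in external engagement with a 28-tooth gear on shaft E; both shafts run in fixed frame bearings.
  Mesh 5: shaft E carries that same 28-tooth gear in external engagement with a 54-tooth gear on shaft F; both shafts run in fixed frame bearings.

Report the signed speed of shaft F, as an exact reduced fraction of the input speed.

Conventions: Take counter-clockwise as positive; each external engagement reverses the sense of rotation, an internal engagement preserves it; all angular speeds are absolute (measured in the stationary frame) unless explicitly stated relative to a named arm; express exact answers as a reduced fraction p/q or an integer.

5-mesh fixed-axis compound train (all bearings frame-fixed)
mesh 1 [41T→54T]: |ω|/ω_in = 1×41/54 = 41/54, sense flips to −
mesh 2 [21T→21T]: |ω|/ω_in = (41/54)×21/21 = 41/54, sense flips to +
mesh 3 [18T→41T]: |ω|/ω_in = (41/54)×18/41 = 1/3, sense flips to −
mesh 4 [28T→28T]: |ω|/ω_in = (1/3)×28/28 = 1/3, sense flips to +
mesh 5 [28T→54T]: |ω|/ω_in = (1/3)×28/54 = 14/81, sense flips to −
signed output speed (× input speed) = -14/81

-14/81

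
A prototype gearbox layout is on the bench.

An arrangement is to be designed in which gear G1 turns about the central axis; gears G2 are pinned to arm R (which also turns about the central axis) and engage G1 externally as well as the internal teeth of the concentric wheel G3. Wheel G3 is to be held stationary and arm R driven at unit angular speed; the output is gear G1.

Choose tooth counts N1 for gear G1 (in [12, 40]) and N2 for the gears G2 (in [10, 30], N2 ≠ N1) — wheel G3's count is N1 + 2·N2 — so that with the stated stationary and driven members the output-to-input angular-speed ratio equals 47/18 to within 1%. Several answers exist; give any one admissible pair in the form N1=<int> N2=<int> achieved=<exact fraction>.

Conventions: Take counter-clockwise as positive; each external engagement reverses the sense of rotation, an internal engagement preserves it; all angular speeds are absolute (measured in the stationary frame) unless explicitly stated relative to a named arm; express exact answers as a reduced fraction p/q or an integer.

N1=36 N2=11 achieved=47/18

class = planetary set [ratio 47/18 wanted; Willis about the carrier]
Willis with ω_ring = 0: ω_sun/ω_arm = (N1+N3)/N1; set equal to 47/18  ⇒  N3/N1 = 47/18 − 1 = 29/18
N3 = N1 + 2·N2  ⇒  N2/N1 = (N3/N1 − 1)/2 = (29/18 − 1)/2 = 11/36
smallest multiple with N1 ≥ 12 and N2 ≥ 10: k = 1  ⇒  N1 = 1·36 = 36, N2 = 1·11 = 11 (N1 ≤ 40, N2 ≤ 30, N2 ≠ N1 ✓), N3 = 36 + 2·11 = 58
check: (N1+N3)/N1 with N1 = 36, N3 = 58 gives 47/18; |achieved − target| = 0 ≤ 47/1800 ✓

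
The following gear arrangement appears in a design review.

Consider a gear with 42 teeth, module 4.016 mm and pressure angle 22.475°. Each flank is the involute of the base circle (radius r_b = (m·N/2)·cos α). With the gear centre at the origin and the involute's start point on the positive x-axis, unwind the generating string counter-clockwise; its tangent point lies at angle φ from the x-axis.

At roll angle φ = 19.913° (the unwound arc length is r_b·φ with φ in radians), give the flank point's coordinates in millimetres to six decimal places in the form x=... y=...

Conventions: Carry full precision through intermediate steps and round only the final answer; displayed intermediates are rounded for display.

x=82.495778 y=1.077390

recognized (one wheel, involute flank): single-mesh tooth geometry, m = 4.016, N = 42
pitch radius r_p = m·N/2 = 4.016·42/2 = 84.336000
base radius r_b = r_p·cos α = 84.336000·cos 22.475° = 77.930379
roll angle φ = 19.913° = 0.34754741 rad
x = r_b·(cos φ + φ·sin φ) = 82.495778
y = r_b·(sin φ − φ·cos φ) = 1.077390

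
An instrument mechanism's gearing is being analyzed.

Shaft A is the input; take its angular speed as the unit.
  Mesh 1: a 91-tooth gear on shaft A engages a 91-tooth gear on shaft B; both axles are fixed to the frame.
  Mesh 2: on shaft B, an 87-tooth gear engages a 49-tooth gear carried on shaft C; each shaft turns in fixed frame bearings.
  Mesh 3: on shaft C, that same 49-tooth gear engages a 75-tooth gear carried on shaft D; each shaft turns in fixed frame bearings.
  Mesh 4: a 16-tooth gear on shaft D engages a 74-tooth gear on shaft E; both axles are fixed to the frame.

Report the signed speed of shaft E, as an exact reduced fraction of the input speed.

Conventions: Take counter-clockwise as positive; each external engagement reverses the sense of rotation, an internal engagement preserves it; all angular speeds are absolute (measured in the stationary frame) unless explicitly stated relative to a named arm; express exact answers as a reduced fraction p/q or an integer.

4-mesh fixed-axis compound train (all bearings frame-fixed)
mesh 1 [91T→91T]: |ω|/ω_in = 1×91/91 = 1, sense flips to −
mesh 2 [87T→49T]: |ω|/ω_in = 1×87/49 = 87/49, sense flips to +
mesh 3 [49T→75T]: |ω|/ω_in = (87/49)×49/75 = 29/25, sense flips to −
mesh 4 [16T→74T]: |ω|/ω_in = (29/25)×16/74 = 232/925, sense flips to +
signed output speed (× input speed) = 232/925

232/925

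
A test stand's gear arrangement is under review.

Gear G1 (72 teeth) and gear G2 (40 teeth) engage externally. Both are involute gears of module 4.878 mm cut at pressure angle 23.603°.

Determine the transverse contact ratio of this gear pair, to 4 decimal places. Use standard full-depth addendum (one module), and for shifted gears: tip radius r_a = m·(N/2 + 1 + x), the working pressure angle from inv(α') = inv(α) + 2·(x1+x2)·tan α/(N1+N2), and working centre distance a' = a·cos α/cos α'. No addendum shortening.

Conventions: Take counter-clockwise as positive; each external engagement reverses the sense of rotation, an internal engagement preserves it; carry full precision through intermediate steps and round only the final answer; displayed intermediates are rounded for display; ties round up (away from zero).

1.5934

topology: single-mesh involute geometry — m = 4.878, 72T/40T pair
base radii: r_b1 = 160.916945, r_b2 = 89.398303
tip radii: r_a1 = 180.486000, r_a2 = 102.438000
no profile shift: α' = α, a' = a
action lengths: √(r_a1²−r_b1²) = 81.736975, √(r_a2²−r_b2²) = 50.014871
base pitch p_b = π·m·cos α = 14.042653
CR = (81.736975 + 50.014871 − 273.168000·sin 23.60300°)/14.042653 = 1.593445
contact ratio ≈ 1.5934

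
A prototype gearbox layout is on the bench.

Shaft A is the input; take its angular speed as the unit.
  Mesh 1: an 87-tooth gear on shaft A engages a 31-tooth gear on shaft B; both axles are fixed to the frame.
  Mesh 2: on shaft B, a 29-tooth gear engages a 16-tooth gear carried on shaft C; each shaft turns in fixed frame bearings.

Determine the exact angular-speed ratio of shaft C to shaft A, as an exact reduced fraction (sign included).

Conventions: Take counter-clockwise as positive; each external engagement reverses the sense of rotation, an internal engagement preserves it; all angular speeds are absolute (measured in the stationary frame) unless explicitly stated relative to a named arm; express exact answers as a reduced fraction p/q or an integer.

class = fixed-axis compound train [2 meshes; 2 ratios multiply, 2 sense flips]
mesh 1 [87T→31T]: running ratio 87/31, sense −
mesh 2 [29T→16T]: running ratio 2523/496, sense +
ω_out/ω_in = 2523/496

2523/496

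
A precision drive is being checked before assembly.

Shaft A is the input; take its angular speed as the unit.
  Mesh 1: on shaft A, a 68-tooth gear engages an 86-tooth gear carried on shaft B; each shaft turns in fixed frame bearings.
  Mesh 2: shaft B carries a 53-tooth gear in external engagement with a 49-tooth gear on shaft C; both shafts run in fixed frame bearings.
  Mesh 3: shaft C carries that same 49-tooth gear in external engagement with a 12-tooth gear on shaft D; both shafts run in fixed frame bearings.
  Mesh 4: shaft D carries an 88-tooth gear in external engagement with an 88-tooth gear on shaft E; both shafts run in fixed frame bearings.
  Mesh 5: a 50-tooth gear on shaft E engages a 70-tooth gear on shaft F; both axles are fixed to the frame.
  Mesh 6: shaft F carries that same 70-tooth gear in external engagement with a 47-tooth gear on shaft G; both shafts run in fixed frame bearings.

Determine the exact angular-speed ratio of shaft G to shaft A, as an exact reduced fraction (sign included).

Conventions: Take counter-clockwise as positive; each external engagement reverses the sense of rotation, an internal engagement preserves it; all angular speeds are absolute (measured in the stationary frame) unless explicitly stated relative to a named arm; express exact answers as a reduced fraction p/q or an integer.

class = fixed-axis compound train [6 meshes; 6 ratios multiply, 6 sense flips]
mesh 1 [68T→86T]: running ratio 34/43, sense −
mesh 2 [53T→49T]: running ratio 1802/2107, sense +
mesh 3 [49T→12T]: running ratio 901/258, sense −
mesh 4 [88T→88T]: running ratio 901/258, sense +
mesh 5 [50T→70T]: running ratio 4505/1806, sense −
mesh 6 [70T→47T]: running ratio 22525/6063, sense +
ω_out/ω_in = 22525/6063

22525/6063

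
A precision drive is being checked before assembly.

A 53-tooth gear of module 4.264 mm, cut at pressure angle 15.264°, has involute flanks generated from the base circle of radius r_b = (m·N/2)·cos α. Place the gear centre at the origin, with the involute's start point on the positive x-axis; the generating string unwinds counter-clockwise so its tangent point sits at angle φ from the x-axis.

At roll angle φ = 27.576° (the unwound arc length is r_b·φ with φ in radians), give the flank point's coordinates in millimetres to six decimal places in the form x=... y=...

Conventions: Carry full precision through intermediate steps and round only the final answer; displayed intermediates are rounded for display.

topology: single-mesh involute geometry — m = 4.264, N = 53
pitch radius r_p = m·N/2 = 4.264·53/2 = 112.996000
base radius r_b = r_p·cos α = 112.996000·cos 15.264° = 109.009843
roll angle φ = 27.576° = 0.48129199 rad
x = r_b·(cos φ + φ·sin φ) = 120.913670
y = r_b·(sin φ − φ·cos φ) = 3.958009

x=120.913670 y=3.958009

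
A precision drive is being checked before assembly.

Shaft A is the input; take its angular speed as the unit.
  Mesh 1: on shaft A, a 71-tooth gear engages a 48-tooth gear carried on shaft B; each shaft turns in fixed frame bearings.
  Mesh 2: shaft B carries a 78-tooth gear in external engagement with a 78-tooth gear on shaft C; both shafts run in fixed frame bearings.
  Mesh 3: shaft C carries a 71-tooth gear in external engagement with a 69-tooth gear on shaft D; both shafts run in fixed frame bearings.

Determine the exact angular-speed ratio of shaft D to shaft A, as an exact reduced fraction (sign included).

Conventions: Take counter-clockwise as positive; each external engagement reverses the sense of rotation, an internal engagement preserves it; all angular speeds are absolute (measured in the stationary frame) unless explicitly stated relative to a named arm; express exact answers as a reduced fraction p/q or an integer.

class = fixed-axis compound train [3 meshes; 3 ratios multiply, 3 sense flips]
mesh 1 [71T→48T]: running ratio 71/48, sense −
mesh 2 [78T→78T]: running ratio 71/48, sense +
mesh 3 [71T→69T]: running ratio 5041/3312, sense −
ω_out/ω_in = -5041/3312

-5041/3312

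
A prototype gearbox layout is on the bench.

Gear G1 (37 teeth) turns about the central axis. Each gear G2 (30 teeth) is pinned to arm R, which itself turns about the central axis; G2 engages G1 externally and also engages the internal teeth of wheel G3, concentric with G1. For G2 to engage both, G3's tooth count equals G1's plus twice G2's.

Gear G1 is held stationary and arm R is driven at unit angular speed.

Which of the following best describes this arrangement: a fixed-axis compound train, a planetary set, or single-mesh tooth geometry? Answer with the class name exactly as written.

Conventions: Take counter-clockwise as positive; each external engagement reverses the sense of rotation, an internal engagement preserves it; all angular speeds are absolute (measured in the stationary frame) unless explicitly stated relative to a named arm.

topology: planetary set — G1 37T / G2 30T / G3 97T, arm = carrier (Willis)
classification: planetary set

planetary set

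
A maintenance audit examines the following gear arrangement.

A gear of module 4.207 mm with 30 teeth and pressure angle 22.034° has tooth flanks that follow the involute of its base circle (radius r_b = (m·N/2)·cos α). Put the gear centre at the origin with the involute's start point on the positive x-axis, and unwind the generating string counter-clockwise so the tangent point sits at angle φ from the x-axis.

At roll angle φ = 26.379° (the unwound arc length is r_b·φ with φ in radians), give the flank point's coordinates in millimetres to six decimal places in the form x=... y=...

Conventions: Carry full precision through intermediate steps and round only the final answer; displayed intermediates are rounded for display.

x=64.370860 y=1.862848

single-mesh involute tooth geometry (30T wheel at module 4.207)
pitch radius r_p = m·N/2 = 4.207·30/2 = 63.105000
base radius r_b = r_p·cos α = 63.105000·cos 22.034° = 58.495899
roll angle φ = 26.379° = 0.46040040 rad
x = r_b·(cos φ + φ·sin φ) = 64.370860
y = r_b·(sin φ − φ·cos φ) = 1.862848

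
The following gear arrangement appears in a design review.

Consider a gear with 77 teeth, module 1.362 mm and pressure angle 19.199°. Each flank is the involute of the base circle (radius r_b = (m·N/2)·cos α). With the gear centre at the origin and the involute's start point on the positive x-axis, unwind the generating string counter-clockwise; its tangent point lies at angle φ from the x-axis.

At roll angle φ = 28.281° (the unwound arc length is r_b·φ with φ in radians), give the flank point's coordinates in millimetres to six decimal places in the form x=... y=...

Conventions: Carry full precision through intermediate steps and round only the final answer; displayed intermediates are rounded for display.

recognized (one wheel, involute flank): single-mesh tooth geometry, m = 1.362, N = 77
pitch radius r_p = m·N/2 = 1.362·77/2 = 52.437000
base radius r_b = r_p·cos α = 52.437000·cos 19.199° = 49.520565
roll angle φ = 28.281° = 0.49359657 rad
x = r_b·(cos φ + φ·sin φ) = 55.190605
y = r_b·(sin φ − φ·cos φ) = 1.937147

x=55.190605 y=1.937147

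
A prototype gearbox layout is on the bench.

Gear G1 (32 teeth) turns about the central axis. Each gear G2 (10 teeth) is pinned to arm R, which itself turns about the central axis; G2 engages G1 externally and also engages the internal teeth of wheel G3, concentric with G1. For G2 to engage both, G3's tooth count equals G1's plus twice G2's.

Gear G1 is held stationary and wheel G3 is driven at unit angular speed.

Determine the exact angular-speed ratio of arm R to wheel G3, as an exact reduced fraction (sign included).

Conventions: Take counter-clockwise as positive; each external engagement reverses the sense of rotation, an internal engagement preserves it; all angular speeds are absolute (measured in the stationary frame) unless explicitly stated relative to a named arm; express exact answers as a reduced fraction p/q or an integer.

planetary set (32T centre, 10T on arm, 52T internal) — Willis relation
ring teeth: 32 + 2·10 = 52
32(ω_sun−ω_arm) = −52(ω_ring−ω_arm),  ω_sun = 0, ω_ring = 1
32(0−ω_arm) = −52(1−ω_arm)  ⇒  84·ω_arm = 52  ⇒  ω_arm = 13/21
ω_out/ω_in = 13/21

13/21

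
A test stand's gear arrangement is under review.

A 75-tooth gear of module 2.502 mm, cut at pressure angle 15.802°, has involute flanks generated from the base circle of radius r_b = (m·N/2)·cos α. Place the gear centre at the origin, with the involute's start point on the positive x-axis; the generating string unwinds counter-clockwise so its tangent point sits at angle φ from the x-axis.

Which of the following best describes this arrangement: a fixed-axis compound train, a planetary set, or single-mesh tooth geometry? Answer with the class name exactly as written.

recognized (one wheel, involute flank): single-mesh tooth geometry, m = 2.502, N = 75
classification: single-mesh tooth geometry

single-mesh tooth geometry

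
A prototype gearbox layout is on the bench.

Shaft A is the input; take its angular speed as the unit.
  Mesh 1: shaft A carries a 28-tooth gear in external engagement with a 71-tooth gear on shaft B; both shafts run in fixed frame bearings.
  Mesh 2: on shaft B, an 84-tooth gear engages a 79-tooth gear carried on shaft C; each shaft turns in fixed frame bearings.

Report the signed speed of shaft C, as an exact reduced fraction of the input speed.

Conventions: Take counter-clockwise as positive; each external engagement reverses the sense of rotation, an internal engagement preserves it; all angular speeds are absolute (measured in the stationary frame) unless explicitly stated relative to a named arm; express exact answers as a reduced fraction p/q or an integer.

2352/5609

2-mesh fixed-axis compound train (all bearings frame-fixed)
mesh 1 [28T→71T]: |ω|/ω_in = 1×28/71 = 28/71, sense flips to −
mesh 2 [84T→79T]: |ω|/ω_in = (28/71)×84/79 = 2352/5609, sense flips to +
signed output speed (× input speed) = 2352/5609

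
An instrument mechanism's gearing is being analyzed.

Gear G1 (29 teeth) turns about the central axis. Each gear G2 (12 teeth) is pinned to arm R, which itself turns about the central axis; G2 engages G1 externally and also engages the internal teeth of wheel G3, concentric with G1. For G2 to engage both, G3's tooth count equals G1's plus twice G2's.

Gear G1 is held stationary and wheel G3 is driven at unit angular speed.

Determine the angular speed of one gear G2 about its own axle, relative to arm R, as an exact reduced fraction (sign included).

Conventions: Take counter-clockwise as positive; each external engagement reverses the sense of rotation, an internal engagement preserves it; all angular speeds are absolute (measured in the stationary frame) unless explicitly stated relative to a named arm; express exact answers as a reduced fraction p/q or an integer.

1537/984

recognized (axles ride arm R): planetary set, 29/12/53 teeth
ring teeth: 29 + 2·12 = 53
29(ω_sun−ω_arm) = −53(ω_ring−ω_arm),  ω_sun = 0, ω_ring = 1
29(0−ω_arm) = −53(1−ω_arm)  ⇒  82·ω_arm = 53  ⇒  ω_arm = 53/82
sun–planet mesh: 29·(0−53/82) = −12·(ω_p−ω_arm)  ⇒  ω_p−ω_arm = 1537/984
exact speed ratio = 1537/984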